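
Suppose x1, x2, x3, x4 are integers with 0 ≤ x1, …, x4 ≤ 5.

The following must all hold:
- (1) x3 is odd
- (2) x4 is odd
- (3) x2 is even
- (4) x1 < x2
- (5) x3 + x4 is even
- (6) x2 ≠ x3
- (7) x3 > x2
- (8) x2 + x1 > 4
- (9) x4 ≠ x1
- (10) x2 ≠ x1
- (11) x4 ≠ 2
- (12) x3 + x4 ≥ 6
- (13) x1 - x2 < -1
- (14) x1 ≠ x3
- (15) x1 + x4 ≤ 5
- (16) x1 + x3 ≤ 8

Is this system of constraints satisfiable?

Try x1 = 1, x2 = 4, x3 = 5, x4 = 3.
Check constraint 8: x2 + x1 = 5; constraint 12: x3 + x4 = 8; constraint 13: x1 - x2 = -3. The remaining constraints are straightforward to verify.

Satisfiable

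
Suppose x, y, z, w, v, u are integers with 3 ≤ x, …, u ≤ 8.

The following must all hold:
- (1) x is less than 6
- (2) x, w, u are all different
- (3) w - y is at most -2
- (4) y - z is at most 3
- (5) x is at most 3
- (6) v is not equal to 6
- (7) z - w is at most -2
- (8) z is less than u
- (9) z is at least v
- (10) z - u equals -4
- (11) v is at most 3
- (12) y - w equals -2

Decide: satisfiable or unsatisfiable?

Unsatisfiable

Constraints 3, 4, and 7 give z − y ≥ -3, y − w ≥ 2, w − z ≥ 2.
Adding all 3 inequalities: the left sides telescope to 0, and the right sides sum to (-3) + 2 + 2 = 1. So 0 ≥ 1, which is false.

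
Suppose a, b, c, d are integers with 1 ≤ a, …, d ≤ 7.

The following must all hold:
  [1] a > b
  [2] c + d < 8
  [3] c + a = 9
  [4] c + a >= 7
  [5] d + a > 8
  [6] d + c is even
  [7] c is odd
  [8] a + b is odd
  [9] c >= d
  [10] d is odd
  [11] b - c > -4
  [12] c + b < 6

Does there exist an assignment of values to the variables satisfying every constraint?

Satisfiable

The assignment a = 6, b = 1, c = 3, d = 3 works:
  constraint 2 holds since c + d = 6.
  constraint 3 holds since c + a = 9.
  constraint 4 holds since c + a = 9.
The rest check out directly.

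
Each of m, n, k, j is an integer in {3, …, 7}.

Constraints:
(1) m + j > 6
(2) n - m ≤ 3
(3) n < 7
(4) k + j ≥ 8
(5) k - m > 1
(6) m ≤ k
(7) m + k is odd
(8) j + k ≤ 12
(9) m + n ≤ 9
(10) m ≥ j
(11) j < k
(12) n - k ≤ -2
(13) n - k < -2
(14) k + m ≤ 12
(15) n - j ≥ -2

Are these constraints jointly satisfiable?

Satisfiable

One satisfying assignment is m = 4, n = 4, k = 7, j = 4.
For the less obvious constraints — constraint 1: m + j = 8; constraint 2: n - m = 0; constraint 4: k + j = 11 — and the others hold by inspection.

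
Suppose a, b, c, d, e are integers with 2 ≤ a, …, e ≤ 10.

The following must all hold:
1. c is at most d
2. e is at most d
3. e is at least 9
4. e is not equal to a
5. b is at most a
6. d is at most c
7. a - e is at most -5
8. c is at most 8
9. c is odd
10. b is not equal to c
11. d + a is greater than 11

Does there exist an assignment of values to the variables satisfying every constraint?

Unsatisfiable

From constraints 2 and 3: d ≥ e and e ≥ 9, so d ≥ 9. From constraints 6 and 8: d ≤ c and c ≤ 8, so d ≤ 8. But 8 < 9, so no value of d works.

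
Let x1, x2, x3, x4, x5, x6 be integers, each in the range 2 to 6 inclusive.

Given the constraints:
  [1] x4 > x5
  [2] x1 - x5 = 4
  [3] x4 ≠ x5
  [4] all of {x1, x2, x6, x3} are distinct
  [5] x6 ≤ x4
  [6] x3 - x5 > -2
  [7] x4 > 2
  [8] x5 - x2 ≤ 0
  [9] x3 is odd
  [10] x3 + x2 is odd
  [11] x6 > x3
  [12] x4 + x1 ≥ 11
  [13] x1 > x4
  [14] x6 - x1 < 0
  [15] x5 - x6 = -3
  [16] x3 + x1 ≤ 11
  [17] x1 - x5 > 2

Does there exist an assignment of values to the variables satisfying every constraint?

The assignment x1 = 6, x2 = 2, x3 = 3, x4 = 5, x5 = 2, x6 = 5 works:
  constraint 2 holds since x1 - x5 = 4.
  constraint 6 holds since x3 - x5 = 1.
The rest check out directly.

Satisfiable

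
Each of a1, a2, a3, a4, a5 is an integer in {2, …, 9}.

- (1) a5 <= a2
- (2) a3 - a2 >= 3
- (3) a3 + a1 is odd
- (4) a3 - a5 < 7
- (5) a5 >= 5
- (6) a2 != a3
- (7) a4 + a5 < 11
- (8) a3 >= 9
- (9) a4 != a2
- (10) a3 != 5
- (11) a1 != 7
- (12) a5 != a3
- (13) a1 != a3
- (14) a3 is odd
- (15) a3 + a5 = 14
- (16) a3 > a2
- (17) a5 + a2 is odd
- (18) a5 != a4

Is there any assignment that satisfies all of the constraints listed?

Satisfiable

One satisfying assignment is a1 = 6, a2 = 6, a3 = 9, a4 = 4, a5 = 5.
For the less obvious constraints — constraint 2: a3 - a2 = 3; constraint 4: a3 - a5 = 4; constraint 7: a4 + a5 = 9 — and the others hold by inspection.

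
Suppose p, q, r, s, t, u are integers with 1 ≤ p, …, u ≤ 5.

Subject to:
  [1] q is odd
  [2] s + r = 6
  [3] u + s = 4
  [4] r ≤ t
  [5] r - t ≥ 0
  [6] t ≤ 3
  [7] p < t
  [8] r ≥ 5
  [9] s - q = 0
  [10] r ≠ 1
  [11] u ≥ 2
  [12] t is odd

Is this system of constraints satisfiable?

Unsatisfiable

From constraints 4 and 8: t ≥ r and r ≥ 5, so t ≥ 5. From constraint 6: t ≤ 3. But 3 < 5, so no value of t works.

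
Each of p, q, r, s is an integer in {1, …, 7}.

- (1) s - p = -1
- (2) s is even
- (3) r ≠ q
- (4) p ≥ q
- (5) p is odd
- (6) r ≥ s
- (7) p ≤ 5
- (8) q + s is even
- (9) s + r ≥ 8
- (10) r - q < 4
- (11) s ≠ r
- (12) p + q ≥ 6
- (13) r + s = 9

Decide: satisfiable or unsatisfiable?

Satisfiable

Setting (p, q, r, s) = (5, 4, 5, 4) satisfies everything: constraint 1: s - p = -1; constraint 9: s + r = 9, and the others follow.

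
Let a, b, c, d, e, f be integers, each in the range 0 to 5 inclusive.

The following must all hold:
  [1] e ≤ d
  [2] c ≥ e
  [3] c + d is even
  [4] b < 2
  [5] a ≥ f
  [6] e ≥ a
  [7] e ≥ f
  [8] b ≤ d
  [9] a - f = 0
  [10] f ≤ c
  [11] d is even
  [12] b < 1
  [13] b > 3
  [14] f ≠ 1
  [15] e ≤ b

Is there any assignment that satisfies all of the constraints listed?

From constraint 13: b ≥ 4. From constraint 4: b ≤ 1. But 1 < 4, so no value of b works.

Unsatisfiable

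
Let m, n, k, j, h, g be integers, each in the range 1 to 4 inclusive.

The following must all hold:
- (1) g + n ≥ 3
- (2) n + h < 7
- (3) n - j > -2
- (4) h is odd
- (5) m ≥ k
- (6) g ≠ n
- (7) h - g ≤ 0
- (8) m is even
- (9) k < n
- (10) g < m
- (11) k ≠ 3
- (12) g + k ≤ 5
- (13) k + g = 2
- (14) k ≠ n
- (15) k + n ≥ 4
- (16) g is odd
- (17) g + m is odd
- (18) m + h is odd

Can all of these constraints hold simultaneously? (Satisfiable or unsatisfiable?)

Setting (m, n, k, j, h, g) = (4, 4, 1, 4, 1, 1) satisfies everything: constraint 1: g + n = 5; constraint 2: n + h = 5; constraint 3: n - j = 0, and the others follow.

Satisfiable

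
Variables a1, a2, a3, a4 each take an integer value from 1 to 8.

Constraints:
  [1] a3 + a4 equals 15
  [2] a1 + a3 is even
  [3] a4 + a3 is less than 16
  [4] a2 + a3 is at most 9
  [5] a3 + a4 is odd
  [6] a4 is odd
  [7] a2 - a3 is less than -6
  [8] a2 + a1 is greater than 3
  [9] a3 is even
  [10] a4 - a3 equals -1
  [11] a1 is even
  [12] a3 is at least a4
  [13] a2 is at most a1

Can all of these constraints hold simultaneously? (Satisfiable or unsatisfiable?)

Satisfiable

The assignment a1 = 4, a2 = 1, a3 = 8, a4 = 7 works:
  constraint 1 holds since a3 + a4 = 15.
  constraint 3 holds since a4 + a3 = 15.
The rest check out directly.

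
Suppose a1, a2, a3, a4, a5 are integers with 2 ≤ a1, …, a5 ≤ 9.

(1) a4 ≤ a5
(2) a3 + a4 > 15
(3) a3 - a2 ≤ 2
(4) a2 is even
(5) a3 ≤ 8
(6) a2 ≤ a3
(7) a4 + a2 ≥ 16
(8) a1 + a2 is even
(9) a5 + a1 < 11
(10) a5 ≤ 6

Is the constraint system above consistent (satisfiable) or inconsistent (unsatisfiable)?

From constraints 1 and 10: a4 ≤ a5 ≤ 6. From constraints 5 and 6: a2 ≤ a3 ≤ 8. Hence a4 + a2 ≤ 14. But constraint 7 requires a4 + a2 ≥ 16, and 16 > 14. Contradiction.

Unsatisfiable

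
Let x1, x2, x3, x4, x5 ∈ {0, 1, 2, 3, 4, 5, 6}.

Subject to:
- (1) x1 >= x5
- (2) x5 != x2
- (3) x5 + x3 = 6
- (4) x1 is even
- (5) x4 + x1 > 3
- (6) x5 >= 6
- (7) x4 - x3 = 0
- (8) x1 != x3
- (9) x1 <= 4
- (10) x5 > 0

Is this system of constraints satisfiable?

Unsatisfiable

From constraint 6: x5 ≥ 6. From constraints 1 and 9: x5 ≤ x1 and x1 ≤ 4, so x5 ≤ 4. But 4 < 6, so no value of x5 works.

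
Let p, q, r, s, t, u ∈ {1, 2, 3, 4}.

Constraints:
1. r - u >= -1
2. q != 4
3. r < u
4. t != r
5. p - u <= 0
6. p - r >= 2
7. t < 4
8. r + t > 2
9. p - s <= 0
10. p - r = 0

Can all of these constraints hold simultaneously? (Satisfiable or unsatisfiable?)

Unsatisfiable

Constraints 1, 5, and 6 give u − p ≥ 0, p − r ≥ 2, r − u ≥ -1.
Adding all 3 inequalities: the left sides telescope to 0, and the right sides sum to 0 + 2 + (-1) = 1. So 0 ≥ 1, which is false.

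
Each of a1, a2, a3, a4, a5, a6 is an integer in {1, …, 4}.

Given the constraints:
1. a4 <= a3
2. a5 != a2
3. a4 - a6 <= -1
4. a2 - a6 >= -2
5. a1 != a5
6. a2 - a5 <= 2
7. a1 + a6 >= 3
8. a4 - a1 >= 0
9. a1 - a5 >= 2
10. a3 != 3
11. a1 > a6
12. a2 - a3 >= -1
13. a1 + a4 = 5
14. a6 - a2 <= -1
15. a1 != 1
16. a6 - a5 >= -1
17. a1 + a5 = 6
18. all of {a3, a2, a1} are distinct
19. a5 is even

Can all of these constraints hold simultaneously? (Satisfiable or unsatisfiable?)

Constraints 3, 6, 8, 9, and 14 give a5 − a2 ≥ -2, a2 − a6 ≥ 1, a6 − a4 ≥ 1, a4 − a1 ≥ 0, a1 − a5 ≥ 2.
Adding all 5 inequalities: the left sides telescope to 0, and the right sides sum to (-2) + 1 + 1 + 0 + 2 = 2. So 0 ≥ 2, which is false.

Unsatisfiable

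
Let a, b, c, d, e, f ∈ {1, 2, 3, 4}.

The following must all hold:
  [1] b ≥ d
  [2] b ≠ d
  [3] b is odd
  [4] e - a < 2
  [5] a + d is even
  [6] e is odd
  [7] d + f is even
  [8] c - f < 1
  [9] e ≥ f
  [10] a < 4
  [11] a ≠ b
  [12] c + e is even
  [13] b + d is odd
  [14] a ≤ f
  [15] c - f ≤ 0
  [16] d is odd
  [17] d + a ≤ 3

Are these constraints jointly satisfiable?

Unsatisfiable

Constraint 3 makes b odd and constraint 16 makes d odd, so b + d must be even. Constraint 13 says b + d is odd — contradiction.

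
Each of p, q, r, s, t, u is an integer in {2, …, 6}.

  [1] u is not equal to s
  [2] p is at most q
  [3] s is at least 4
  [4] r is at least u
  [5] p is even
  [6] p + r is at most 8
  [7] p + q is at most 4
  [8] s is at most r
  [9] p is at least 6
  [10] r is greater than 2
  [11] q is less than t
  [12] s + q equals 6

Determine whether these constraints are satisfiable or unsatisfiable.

Unsatisfiable

From constraint 9: p ≥ 6. From constraints 3 and 8: r ≥ s ≥ 4. Hence p + r ≥ 10. But constraint 6 requires p + r ≤ 8, and 8 < 10. Contradiction.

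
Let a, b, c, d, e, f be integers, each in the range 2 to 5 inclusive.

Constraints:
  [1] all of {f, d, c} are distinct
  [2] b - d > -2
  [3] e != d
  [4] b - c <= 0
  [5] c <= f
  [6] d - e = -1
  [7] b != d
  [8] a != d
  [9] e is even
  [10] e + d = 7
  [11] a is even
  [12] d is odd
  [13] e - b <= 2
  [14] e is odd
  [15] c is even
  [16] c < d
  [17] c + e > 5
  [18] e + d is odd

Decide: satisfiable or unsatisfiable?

Constraint 14 makes e odd and constraint 12 makes d odd, so e + d must be even. Constraint 18 says e + d is odd — contradiction.

Unsatisfiable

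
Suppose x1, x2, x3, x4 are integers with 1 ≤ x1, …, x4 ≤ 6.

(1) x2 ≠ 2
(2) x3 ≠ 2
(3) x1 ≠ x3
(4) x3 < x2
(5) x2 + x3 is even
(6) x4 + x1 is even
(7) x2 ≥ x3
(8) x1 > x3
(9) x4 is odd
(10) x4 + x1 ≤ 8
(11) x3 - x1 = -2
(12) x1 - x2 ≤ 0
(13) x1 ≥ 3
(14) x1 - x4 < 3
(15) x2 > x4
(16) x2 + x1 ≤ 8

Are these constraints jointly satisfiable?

The assignment x1 = 3, x2 = 5, x3 = 1, x4 = 3 works:
  constraint 10 holds since x4 + x1 = 6.
  constraint 11 holds since x3 - x1 = -2.
The rest check out directly.

Satisfiable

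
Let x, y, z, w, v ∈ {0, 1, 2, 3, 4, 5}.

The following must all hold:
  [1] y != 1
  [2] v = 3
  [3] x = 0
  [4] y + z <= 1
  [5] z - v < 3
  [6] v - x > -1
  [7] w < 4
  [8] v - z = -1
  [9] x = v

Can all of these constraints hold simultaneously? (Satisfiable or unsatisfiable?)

Unsatisfiable

Constraint 3 fixes x = 0 and constraint 2 fixes v = 3, but constraint 9 requires x = v. Since 0 ≠ 3, contradiction.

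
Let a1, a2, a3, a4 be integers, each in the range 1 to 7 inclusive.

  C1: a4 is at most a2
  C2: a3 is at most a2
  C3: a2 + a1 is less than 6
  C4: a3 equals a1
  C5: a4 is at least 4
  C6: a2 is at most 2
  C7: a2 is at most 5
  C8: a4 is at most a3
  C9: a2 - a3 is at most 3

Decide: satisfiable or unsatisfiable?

From constraint 5: a4 ≥ 4. From constraints 1 and 6: a4 ≤ a2 and a2 ≤ 2, so a4 ≤ 2. But 2 < 4, so no value of a4 works.

Unsatisfiable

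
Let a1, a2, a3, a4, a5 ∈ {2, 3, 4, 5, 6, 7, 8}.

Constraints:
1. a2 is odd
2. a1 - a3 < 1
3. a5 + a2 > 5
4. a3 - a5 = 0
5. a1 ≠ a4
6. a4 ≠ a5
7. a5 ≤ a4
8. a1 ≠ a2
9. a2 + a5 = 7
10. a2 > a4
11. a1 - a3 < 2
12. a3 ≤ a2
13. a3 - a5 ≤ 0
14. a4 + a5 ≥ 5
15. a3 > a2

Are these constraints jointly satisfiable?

Unsatisfiable

Constraints 7, 10, 13, and 15 give a2 < a3, a3 ≤ a5, a5 ≤ a4, a4 < a2. Chaining: a2 < a3 ≤ a5 ≤ a4 < a2, which forces a2 < a2 — impossible.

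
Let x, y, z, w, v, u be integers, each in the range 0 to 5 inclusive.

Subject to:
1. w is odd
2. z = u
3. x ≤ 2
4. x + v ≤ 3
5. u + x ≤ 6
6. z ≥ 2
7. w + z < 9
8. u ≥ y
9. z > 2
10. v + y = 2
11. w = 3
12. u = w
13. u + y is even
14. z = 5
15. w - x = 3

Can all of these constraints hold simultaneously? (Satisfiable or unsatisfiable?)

Unsatisfiable

Constraint 14 fixes z = 5 and constraint 11 fixes w = 3. Constraints 2 and 12 give z = u = w, so z = w. But 5 ≠ 3 — contradiction.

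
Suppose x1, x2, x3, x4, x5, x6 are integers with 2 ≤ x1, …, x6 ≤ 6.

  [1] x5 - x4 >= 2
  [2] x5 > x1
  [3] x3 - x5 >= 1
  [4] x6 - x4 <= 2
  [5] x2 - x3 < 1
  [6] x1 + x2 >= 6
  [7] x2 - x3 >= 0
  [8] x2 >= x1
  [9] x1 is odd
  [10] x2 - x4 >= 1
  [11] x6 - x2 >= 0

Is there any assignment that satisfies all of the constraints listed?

Constraints 1, 3, 4, 7, and 11 give x3 − x5 ≥ 1, x5 − x4 ≥ 2, x4 − x6 ≥ -2, x6 − x2 ≥ 0, x2 − x3 ≥ 0.
Adding all 5 inequalities: the left sides telescope to 0, and the right sides sum to 1 + 2 + (-2) + 0 + 0 = 1. So 0 ≥ 1, which is false.

Unsatisfiable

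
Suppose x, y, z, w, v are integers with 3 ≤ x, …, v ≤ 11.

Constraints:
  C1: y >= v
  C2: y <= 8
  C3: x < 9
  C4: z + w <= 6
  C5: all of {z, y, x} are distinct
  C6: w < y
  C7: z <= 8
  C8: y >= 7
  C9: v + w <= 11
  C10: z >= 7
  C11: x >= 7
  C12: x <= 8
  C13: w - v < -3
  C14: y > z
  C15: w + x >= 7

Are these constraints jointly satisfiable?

Unsatisfiable

Constraints 2, 7, 8, 10, 11, and 12 confine each of z, y, x to the 2 values {7, 8}.
Constraint 5 requires all 3 of them to be distinct, but only 2 values are available — impossible by the pigeonhole principle.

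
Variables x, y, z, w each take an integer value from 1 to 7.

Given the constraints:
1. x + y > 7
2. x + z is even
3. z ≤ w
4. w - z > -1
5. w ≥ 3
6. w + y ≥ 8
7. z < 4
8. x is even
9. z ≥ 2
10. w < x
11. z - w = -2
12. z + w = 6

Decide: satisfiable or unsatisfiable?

One satisfying assignment is x = 6, y = 4, z = 2, w = 4.
For the less obvious constraints — constraint 1: x + y = 10; constraint 4: w - z = 2; constraint 6: w + y = 8 — and the others hold by inspection.

Satisfiable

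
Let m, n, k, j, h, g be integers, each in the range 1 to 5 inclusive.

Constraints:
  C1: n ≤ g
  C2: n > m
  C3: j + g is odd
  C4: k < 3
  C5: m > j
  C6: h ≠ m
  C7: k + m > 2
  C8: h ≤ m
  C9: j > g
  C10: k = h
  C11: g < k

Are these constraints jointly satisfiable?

Unsatisfiable

Constraints 1, 2, 5, and 9 give j < m, m < n, n ≤ g, g < j. Chaining: j < m < n ≤ g < j, which forces j < j — impossible.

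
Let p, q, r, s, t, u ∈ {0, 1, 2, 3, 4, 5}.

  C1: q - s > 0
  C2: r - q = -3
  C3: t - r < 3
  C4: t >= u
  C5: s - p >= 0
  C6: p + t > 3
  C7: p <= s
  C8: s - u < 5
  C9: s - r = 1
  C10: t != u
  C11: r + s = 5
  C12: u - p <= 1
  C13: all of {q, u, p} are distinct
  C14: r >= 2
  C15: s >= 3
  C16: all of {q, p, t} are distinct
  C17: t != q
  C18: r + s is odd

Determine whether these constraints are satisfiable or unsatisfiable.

Satisfiable

Try p = 2, q = 5, r = 2, s = 3, t = 3, u = 0.
Check constraint 1: q - s = 2; constraint 2: r - q = -3. The remaining constraints are straightforward to verify.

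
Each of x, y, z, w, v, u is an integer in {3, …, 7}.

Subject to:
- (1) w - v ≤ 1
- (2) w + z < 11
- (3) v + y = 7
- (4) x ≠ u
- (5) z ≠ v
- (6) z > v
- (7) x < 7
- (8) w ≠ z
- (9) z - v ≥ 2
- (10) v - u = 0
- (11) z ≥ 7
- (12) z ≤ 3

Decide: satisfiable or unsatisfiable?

Unsatisfiable

From constraint 11: z ≥ 7. From constraint 12: z ≤ 3. But 3 < 7, so no value of z works.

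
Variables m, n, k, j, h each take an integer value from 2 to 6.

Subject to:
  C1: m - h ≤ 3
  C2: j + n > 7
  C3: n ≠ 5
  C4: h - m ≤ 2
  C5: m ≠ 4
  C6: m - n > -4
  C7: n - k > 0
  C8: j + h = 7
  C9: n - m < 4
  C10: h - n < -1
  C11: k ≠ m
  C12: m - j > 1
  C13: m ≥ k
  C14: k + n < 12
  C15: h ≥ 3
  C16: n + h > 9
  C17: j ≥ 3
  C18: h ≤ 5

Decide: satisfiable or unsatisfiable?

Try m = 5, n = 6, k = 4, j = 3, h = 4.
Check constraint 1: m - h = 1; constraint 2: j + n = 9. The remaining constraints are straightforward to verify.

Satisfiable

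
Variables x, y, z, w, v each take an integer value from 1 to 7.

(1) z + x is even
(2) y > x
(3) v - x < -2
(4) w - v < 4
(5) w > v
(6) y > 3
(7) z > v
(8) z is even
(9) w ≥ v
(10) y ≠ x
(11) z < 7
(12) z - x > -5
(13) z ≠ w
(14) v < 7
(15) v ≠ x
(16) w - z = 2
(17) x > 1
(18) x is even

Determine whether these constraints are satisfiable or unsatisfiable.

Satisfiable

One satisfying assignment is x = 4, y = 6, z = 2, w = 4, v = 1.
For the less obvious constraints — constraint 3: v - x = -3; constraint 4: w - v = 3 — and the others hold by inspection.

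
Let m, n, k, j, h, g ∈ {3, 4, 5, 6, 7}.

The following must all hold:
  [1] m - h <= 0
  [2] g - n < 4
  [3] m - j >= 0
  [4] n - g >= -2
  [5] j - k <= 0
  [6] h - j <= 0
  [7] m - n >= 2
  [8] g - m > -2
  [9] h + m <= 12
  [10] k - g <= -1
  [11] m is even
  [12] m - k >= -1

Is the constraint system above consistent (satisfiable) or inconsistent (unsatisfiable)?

Unsatisfiable

Constraints 1, 4, 5, 6, 7, and 10 give k − j ≥ 0, j − h ≥ 0, h − m ≥ 0, m − n ≥ 2, n − g ≥ -2, g − k ≥ 1.
Adding all 6 inequalities: the left sides telescope to 0, and the right sides sum to 0 + 0 + 0 + 2 + (-2) + 1 = 1. So 0 ≥ 1, which is false.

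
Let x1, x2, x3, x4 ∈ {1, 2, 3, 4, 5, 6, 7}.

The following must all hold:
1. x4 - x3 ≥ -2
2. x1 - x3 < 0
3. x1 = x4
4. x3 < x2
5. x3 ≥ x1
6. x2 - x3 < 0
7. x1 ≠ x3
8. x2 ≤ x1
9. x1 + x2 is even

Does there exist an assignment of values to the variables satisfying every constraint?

Unsatisfiable

Constraints 4, 5, and 8 give x2 ≤ x1, x1 ≤ x3, x3 < x2. Chaining: x2 ≤ x1 ≤ x3 < x2, which forces x2 < x2 — impossible.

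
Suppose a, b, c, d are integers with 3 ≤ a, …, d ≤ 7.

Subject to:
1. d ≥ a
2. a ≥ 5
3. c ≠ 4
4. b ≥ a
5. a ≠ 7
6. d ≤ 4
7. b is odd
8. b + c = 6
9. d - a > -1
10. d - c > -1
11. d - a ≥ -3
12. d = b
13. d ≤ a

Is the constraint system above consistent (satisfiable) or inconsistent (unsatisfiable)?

From constraints 1 and 2: d ≥ a and a ≥ 5, so d ≥ 5. From constraint 6: d ≤ 4. But 4 < 5, so no value of d works.

Unsatisfiable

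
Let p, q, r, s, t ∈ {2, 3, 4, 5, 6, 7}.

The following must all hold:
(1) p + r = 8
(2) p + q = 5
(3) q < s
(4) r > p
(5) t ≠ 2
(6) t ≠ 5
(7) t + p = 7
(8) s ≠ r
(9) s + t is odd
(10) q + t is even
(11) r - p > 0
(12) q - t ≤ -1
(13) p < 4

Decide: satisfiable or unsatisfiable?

Take p = 3, q = 2, r = 5, s = 3, t = 4. Then constraint 1: p + r = 8; constraint 2: p + q = 5; constraint 7: t + p = 7, and every other listed constraint is also met.

Satisfiable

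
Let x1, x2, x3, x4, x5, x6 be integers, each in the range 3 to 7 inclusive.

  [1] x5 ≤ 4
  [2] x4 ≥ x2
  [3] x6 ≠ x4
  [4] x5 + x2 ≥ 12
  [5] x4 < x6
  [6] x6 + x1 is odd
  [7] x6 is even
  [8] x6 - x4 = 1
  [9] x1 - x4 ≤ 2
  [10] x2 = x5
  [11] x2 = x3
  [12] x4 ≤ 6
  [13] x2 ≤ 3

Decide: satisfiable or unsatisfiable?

From constraint 1: x5 ≤ 4. From constraints 2 and 12: x2 ≤ x4 ≤ 6. Hence x5 + x2 ≤ 10. But constraint 4 requires x5 + x2 ≥ 12, and 12 > 10. Contradiction.

Unsatisfiable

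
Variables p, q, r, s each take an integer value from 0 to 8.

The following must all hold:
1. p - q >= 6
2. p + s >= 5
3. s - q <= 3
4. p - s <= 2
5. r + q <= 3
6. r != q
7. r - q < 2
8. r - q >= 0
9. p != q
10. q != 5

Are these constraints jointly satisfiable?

Unsatisfiable

Constraints 1, 3, and 4 give q − s ≥ -3, s − p ≥ -2, p − q ≥ 6.
Adding all 3 inequalities: the left sides telescope to 0, and the right sides sum to (-3) + (-2) + 6 = 1. So 0 ≥ 1, which is false.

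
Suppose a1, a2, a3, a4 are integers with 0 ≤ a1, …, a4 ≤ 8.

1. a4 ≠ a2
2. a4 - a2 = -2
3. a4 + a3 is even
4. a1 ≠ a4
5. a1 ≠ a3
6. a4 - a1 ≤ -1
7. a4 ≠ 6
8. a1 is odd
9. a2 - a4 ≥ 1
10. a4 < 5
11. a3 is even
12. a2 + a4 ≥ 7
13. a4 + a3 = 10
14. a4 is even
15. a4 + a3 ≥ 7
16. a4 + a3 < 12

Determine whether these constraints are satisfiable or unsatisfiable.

Satisfiable

One satisfying assignment is a1 = 5, a2 = 6, a3 = 6, a4 = 4.
For the less obvious constraints — constraint 2: a4 - a2 = -2; constraint 6: a4 - a1 = -1 — and the others hold by inspection.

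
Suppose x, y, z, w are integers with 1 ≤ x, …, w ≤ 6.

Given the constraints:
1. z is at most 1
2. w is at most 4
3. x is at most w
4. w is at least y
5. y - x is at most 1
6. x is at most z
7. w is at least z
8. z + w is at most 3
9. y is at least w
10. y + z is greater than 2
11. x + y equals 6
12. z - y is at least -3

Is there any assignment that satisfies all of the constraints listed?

From constraints 1 and 6: x ≤ z ≤ 1. From constraints 2 and 4: y ≤ w ≤ 4. Hence x + y ≤ 5. But constraint 11 requires x + y = 6, and 6 > 5. Contradiction.

Unsatisfiable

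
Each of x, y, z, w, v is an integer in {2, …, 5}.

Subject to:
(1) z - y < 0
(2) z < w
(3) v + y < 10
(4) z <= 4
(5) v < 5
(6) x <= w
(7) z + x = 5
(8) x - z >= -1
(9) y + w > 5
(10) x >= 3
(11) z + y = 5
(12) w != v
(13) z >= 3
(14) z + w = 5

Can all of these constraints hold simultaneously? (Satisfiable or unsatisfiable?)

From constraint 13: z ≥ 3. From constraints 6 and 10: w ≥ x ≥ 3. Hence z + w ≥ 6. But constraint 14 requires z + w = 5, and 5 < 6. Contradiction.

Unsatisfiable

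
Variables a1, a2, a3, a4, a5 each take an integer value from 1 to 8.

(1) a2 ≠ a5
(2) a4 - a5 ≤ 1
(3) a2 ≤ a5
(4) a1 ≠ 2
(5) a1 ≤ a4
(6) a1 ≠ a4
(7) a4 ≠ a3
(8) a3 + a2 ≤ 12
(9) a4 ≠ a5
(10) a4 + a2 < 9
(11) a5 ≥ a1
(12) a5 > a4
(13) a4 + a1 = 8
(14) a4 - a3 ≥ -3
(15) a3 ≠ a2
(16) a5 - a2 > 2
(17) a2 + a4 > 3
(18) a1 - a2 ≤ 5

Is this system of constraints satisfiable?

One satisfying assignment is a1 = 3, a2 = 1, a3 = 8, a4 = 5, a5 = 6.
For the less obvious constraints — constraint 2: a4 - a5 = -1; constraint 8: a3 + a2 = 9 — and the others hold by inspection.

Satisfiable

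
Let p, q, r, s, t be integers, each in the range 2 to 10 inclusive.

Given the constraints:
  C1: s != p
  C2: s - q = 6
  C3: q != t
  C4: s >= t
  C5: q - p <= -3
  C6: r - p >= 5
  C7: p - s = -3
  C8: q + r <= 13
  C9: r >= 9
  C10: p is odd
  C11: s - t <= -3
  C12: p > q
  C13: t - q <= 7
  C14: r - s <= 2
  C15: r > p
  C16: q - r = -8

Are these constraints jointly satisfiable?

Unsatisfiable

Constraints 5, 6, 11, 13, and 14 give q − t ≥ -7, t − s ≥ 3, s − r ≥ -2, r − p ≥ 5, p − q ≥ 3.
Adding all 5 inequalities: the left sides telescope to 0, and the right sides sum to (-7) + 3 + (-2) + 5 + 3 = 2. So 0 ≥ 2, which is false.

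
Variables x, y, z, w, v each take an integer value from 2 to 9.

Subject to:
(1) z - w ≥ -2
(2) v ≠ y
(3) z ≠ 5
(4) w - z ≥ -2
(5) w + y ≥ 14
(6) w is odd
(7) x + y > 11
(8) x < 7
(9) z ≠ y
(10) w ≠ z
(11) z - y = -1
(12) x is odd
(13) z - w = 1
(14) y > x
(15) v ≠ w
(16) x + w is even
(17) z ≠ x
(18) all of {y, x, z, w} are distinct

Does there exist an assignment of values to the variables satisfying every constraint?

Satisfiable

The assignment x = 3, y = 9, z = 8, w = 7, v = 4 works:
  constraint 1 holds since z - w = 1.
  constraint 4 holds since w - z = -1.
  constraint 5 holds since w + y = 16.
The rest check out directly.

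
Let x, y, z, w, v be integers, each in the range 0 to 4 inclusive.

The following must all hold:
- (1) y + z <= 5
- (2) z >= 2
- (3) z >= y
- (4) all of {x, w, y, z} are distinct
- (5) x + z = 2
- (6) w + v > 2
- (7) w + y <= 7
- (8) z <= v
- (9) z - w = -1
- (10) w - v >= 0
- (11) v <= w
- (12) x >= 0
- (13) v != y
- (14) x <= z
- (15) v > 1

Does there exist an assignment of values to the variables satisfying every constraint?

Satisfiable

Take x = 0, y = 1, z = 2, w = 3, v = 2. Then constraint 1: y + z = 3; constraint 5: x + z = 2; constraint 6: w + v = 5, and every other listed constraint is also met.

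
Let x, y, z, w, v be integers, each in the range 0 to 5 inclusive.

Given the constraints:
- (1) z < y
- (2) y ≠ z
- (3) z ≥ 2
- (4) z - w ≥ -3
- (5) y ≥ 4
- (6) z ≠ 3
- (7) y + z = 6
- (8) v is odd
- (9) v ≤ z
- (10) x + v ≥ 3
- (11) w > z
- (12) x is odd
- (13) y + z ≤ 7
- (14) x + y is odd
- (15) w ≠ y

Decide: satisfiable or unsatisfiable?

Satisfiable

Setting (x, y, z, w, v) = (5, 4, 2, 5, 1) satisfies everything: constraint 4: z - w = -3; constraint 7: y + z = 6, and the others follow.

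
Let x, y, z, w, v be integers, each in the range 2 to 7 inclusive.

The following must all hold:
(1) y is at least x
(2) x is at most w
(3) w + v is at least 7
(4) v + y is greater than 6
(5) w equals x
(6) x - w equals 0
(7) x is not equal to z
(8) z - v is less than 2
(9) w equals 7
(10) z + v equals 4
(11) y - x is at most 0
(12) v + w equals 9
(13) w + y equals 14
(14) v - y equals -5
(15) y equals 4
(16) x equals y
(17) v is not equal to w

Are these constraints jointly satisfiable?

Constraint 9 fixes w = 7 and constraint 15 fixes y = 4. Constraints 5 and 16 give w = x = y, so w = y. But 7 ≠ 4 — contradiction.

Unsatisfiable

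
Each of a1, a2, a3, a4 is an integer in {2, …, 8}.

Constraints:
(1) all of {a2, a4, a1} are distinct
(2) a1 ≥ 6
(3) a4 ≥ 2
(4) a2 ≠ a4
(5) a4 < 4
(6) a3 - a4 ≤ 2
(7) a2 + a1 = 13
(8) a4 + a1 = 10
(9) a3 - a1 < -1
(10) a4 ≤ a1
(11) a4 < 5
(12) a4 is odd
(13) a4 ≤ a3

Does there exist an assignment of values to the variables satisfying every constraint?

Satisfiable

One satisfying assignment is a1 = 7, a2 = 6, a3 = 5, a4 = 3.
For the less obvious constraints — constraint 6: a3 - a4 = 2; constraint 7: a2 + a1 = 13; constraint 8: a4 + a1 = 10 — and the others hold by inspection.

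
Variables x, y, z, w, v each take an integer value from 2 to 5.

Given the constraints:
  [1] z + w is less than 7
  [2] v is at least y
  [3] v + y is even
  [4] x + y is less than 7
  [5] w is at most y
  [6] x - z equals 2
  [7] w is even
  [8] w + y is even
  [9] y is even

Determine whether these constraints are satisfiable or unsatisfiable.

Satisfiable

Setting (x, y, z, w, v) = (4, 2, 2, 2, 2) satisfies everything: constraint 1: z + w = 4; constraint 4: x + y = 6; constraint 6: x - z = 2, and the others follow.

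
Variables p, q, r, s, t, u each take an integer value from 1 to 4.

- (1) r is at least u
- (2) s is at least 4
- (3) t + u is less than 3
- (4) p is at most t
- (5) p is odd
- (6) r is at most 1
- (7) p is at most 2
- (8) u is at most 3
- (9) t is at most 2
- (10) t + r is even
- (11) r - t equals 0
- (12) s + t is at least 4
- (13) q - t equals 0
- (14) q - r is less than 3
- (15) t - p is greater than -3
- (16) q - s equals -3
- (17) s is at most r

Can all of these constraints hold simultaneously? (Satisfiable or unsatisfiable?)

Unsatisfiable

From constraint 2: s ≥ 4. From constraints 6 and 17: s ≤ r and r ≤ 1, so s ≤ 1. But 1 < 4, so no value of s works.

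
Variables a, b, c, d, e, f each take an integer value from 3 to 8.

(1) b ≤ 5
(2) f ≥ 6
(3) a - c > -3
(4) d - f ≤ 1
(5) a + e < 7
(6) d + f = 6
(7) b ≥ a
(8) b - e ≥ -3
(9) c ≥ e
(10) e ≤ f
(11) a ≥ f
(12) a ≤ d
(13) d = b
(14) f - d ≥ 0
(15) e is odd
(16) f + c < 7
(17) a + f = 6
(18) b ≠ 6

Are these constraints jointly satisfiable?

From constraints 2 and 11: a ≥ f and f ≥ 6, so a ≥ 6. From constraints 1 and 7: a ≤ b and b ≤ 5, so a ≤ 5. But 5 < 6, so no value of a works.

Unsatisfiable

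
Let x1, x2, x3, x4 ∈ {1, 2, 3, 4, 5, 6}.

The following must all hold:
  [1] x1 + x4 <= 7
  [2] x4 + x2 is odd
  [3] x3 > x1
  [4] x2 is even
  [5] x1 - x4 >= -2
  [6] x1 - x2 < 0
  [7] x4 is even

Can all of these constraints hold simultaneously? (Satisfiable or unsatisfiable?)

Unsatisfiable

Constraint 7 makes x4 even and constraint 4 makes x2 even, so x4 + x2 must be even. Constraint 2 says x4 + x2 is odd — contradiction.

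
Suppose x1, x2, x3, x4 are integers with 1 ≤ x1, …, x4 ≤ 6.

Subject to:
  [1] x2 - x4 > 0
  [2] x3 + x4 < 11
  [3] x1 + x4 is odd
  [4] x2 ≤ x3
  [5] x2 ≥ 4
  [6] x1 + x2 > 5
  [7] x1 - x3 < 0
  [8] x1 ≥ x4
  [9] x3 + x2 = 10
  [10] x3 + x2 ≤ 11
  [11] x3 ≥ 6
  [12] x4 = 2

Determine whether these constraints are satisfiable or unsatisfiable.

Satisfiable

Setting (x1, x2, x3, x4) = (3, 4, 6, 2) satisfies everything: constraint 1: x2 - x4 = 2; constraint 2: x3 + x4 = 8; constraint 6: x1 + x2 = 7, and the others follow.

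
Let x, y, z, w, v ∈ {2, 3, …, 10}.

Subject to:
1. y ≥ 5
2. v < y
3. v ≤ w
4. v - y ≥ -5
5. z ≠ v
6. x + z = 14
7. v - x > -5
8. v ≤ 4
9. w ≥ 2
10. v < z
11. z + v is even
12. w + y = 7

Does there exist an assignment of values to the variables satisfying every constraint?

Satisfiable

The assignment x = 4, y = 5, z = 10, w = 2, v = 2 works:
  constraint 4 holds since v - y = -3.
  constraint 6 holds since x + z = 14.
  constraint 7 holds since v - x = -2.
The rest check out directly.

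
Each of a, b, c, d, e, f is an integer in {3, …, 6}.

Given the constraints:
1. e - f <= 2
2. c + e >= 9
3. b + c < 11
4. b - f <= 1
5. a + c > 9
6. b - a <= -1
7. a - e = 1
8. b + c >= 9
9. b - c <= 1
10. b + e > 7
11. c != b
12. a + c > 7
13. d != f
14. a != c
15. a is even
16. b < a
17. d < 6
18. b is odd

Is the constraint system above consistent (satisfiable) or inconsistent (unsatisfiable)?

Take a = 6, b = 5, c = 4, d = 5, e = 5, f = 6. Then constraint 1: e - f = -1; constraint 2: c + e = 9; constraint 3: b + c = 9, and every other listed constraint is also met.

Satisfiable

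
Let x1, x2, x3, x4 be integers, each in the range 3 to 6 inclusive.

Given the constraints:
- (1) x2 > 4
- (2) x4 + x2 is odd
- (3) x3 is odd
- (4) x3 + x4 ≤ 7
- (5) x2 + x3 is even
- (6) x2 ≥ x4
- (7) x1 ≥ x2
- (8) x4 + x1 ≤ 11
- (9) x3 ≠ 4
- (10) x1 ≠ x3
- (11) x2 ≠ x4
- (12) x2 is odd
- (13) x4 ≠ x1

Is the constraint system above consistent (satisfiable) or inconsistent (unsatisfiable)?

Satisfiable

Take x1 = 5, x2 = 5, x3 = 3, x4 = 4. Then constraint 4: x3 + x4 = 7; constraint 8: x4 + x1 = 9, and every other listed constraint is also met.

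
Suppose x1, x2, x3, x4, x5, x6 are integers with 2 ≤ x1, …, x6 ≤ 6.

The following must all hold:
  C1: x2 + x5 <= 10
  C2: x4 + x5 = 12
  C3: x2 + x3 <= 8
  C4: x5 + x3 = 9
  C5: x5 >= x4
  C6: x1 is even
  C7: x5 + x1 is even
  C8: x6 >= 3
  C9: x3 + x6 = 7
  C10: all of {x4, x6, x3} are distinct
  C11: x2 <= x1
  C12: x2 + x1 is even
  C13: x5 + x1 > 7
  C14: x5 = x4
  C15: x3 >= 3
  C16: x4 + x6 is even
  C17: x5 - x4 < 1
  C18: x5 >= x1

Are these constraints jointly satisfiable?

Satisfiable

Try x1 = 4, x2 = 2, x3 = 3, x4 = 6, x5 = 6, x6 = 4.
Check constraint 1: x2 + x5 = 8; constraint 2: x4 + x5 = 12. The remaining constraints are straightforward to verify.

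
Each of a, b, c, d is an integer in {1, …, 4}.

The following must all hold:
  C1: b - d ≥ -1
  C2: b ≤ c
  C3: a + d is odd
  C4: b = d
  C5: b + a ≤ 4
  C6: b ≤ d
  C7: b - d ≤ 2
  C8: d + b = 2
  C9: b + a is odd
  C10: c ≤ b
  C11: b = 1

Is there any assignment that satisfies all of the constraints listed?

Satisfiable

One satisfying assignment is a = 2, b = 1, c = 1, d = 1.
For the less obvious constraints — constraint 1: b - d = 0; constraint 5: b + a = 3; constraint 7: b - d = 0 — and the others hold by inspection.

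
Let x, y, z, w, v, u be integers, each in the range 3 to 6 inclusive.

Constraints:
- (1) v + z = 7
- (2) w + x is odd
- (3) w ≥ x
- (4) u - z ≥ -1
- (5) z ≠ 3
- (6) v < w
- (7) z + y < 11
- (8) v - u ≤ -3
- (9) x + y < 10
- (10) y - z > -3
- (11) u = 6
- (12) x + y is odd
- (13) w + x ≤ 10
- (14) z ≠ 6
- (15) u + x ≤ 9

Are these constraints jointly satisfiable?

One satisfying assignment is x = 3, y = 4, z = 4, w = 6, v = 3, u = 6.
For the less obvious constraints — constraint 1: v + z = 7; constraint 4: u - z = 2; constraint 7: z + y = 8 — and the others hold by inspection.

Satisfiable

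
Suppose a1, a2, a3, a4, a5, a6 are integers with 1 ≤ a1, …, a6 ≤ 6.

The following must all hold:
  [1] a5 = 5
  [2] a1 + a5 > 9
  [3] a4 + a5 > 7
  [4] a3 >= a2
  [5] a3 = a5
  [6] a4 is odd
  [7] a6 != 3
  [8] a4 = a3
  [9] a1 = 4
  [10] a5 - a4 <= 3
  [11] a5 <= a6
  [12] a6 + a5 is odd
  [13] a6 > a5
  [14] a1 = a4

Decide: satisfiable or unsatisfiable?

Unsatisfiable

Constraint 9 fixes a1 = 4 and constraint 1 fixes a5 = 5. Constraints 5, 8, and 14 give a1 = a4 = a3 = a5, so a1 = a5. But 4 ≠ 5 — contradiction.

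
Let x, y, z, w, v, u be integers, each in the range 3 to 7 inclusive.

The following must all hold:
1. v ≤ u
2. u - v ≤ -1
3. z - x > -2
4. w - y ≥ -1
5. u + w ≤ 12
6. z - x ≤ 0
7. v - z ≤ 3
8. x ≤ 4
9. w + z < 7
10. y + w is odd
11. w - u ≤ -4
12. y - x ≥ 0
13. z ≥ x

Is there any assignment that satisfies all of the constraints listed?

Constraints 2, 4, 6, 7, 11, and 12 give w − y ≥ -1, y − x ≥ 0, x − z ≥ 0, z − v ≥ -3, v − u ≥ 1, u − w ≥ 4.
Adding all 6 inequalities: the left sides telescope to 0, and the right sides sum to (-1) + 0 + 0 + (-3) + 1 + 4 = 1. So 0 ≥ 1, which is false.

Unsatisfiable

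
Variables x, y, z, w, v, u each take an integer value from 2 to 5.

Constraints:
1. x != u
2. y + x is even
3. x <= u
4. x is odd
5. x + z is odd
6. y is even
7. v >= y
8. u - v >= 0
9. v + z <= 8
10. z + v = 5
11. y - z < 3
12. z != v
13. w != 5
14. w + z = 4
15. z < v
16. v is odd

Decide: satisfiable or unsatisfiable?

Unsatisfiable

Constraint 6 makes y even and constraint 4 makes x odd, so y + x must be odd. Constraint 2 says y + x is even — contradiction.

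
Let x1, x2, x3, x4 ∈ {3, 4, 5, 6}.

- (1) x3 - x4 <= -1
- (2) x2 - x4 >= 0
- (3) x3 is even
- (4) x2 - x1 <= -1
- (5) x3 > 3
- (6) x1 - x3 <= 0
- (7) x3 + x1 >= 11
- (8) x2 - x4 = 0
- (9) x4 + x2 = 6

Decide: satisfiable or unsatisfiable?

Constraints 1, 2, 4, and 6 give x4 − x3 ≥ 1, x3 − x1 ≥ 0, x1 − x2 ≥ 1, x2 − x4 ≥ 0.
Adding all 4 inequalities: the left sides telescope to 0, and the right sides sum to 1 + 0 + 1 + 0 = 2. So 0 ≥ 2, which is false.

Unsatisfiable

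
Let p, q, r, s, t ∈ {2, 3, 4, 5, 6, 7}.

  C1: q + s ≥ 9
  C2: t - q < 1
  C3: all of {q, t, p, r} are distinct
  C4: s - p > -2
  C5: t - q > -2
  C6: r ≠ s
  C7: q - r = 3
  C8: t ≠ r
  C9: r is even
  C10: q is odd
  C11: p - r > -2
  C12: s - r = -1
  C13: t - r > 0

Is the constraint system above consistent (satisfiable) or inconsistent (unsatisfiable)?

One satisfying assignment is p = 3, q = 7, r = 4, s = 3, t = 6.
For the less obvious constraints — constraint 1: q + s = 10; constraint 2: t - q = -1; constraint 4: s - p = 0 — and the others hold by inspection.

Satisfiable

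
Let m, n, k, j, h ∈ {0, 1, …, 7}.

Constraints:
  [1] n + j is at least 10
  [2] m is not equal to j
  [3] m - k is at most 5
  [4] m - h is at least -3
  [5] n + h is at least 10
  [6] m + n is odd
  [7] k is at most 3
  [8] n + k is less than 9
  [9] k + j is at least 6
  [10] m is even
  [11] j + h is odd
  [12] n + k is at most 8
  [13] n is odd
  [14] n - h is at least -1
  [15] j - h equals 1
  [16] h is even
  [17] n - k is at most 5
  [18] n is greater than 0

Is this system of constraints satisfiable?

Satisfiable

Setting (m, n, k, j, h) = (4, 5, 1, 7, 6) satisfies everything: constraint 1: n + j = 12; constraint 3: m - k = 3, and the others follow.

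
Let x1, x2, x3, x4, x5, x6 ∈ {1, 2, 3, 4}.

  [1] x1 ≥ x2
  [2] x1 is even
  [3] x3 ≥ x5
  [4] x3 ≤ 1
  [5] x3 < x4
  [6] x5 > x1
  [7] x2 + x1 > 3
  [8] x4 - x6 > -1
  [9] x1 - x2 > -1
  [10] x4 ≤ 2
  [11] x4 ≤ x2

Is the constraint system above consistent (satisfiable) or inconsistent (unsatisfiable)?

Constraints 1, 3, 5, 6, and 11 give x3 < x4, x4 ≤ x2, x2 ≤ x1, x1 < x5, x5 ≤ x3. Chaining: x3 < x4 ≤ x2 ≤ x1 < x5 ≤ x3, which forces x3 < x3 — impossible.

Unsatisfiable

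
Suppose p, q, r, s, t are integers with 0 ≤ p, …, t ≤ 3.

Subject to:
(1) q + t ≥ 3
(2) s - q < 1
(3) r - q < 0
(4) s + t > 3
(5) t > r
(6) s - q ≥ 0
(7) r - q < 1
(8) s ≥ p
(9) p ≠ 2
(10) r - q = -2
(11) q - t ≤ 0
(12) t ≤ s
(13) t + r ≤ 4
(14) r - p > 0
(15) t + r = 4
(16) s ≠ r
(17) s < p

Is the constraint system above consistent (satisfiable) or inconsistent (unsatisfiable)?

Constraints 3, 11, 12, 14, and 17 give q ≤ t, t ≤ s, s < p, p < r, r < q. Chaining: q ≤ t ≤ s < p < r < q, which forces q < q — impossible.

Unsatisfiable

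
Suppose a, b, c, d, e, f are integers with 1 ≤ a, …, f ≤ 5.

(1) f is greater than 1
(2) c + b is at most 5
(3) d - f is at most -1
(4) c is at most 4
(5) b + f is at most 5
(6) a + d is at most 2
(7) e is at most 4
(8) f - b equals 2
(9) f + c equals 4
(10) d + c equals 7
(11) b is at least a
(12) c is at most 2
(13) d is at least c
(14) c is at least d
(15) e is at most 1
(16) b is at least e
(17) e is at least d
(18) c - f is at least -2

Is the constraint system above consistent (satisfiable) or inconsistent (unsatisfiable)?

Unsatisfiable

From constraints 7 and 17: d ≤ e ≤ 4. From constraint 12: c ≤ 2. Hence d + c ≤ 6. But constraint 10 requires d + c = 7, and 7 > 6. Contradiction.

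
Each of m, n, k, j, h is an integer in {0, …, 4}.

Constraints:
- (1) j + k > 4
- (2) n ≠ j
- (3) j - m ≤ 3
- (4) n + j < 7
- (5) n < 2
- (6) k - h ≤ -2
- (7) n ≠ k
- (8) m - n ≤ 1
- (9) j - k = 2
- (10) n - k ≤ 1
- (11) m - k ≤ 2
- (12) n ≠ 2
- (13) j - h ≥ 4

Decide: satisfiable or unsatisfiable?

Constraints 3, 6, 8, 10, and 13 give h − k ≥ 2, k − n ≥ -1, n − m ≥ -1, m − j ≥ -3, j − h ≥ 4.
Adding all 5 inequalities: the left sides telescope to 0, and the right sides sum to 2 + (-1) + (-1) + (-3) + 4 = 1. So 0 ≥ 1, which is false.

Unsatisfiable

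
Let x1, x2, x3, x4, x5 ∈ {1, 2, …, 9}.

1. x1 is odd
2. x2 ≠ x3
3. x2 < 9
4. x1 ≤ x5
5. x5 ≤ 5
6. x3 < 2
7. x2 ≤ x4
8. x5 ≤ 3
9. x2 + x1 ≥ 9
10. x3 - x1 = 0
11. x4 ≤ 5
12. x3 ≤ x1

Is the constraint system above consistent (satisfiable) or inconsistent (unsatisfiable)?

From constraints 7 and 11: x2 ≤ x4 ≤ 5. From constraints 4 and 8: x1 ≤ x5 ≤ 3. Hence x2 + x1 ≤ 8. But constraint 9 requires x2 + x1 ≥ 9, and 9 > 8. Contradiction.

Unsatisfiable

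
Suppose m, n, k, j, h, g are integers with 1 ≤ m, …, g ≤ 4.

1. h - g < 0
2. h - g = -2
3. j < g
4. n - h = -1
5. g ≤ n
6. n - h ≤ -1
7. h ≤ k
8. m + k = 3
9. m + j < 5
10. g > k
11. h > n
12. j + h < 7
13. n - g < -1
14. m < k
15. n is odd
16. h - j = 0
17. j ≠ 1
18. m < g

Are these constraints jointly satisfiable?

Unsatisfiable

Constraints 5, 7, 10, and 11 give h ≤ k, k < g, g ≤ n, n < h. Chaining: h ≤ k < g ≤ n < h, which forces h < h — impossible.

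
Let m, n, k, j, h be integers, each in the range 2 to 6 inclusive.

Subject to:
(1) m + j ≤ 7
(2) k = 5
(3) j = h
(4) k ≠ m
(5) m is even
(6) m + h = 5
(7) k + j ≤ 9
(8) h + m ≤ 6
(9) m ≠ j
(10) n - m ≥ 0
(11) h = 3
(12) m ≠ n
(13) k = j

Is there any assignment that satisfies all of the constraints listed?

Unsatisfiable

Constraint 2 fixes k = 5 and constraint 11 fixes h = 3. Constraints 3 and 13 give k = j = h, so k = h. But 5 ≠ 3 — contradiction.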